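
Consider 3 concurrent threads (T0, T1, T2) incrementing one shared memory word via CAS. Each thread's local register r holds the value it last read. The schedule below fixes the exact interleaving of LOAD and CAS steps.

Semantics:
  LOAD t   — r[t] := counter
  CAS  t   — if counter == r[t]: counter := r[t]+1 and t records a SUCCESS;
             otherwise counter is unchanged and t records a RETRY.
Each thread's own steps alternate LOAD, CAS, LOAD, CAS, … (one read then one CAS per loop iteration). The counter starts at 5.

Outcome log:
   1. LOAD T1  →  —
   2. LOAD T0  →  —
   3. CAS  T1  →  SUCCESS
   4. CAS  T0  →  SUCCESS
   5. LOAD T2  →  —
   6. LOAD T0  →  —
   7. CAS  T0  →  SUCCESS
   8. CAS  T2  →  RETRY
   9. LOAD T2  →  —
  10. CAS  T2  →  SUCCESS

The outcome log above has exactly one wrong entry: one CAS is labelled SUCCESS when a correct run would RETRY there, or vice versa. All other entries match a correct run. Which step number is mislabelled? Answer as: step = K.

step = 4

Re-executing:
#1 T1 reads 5
#2 T0 reads 5
#3 T1 CAS(5→6) writes; counter now 6
#4 T0 CAS(5→6) fails; counter now 6
#5 T2 reads 6
#6 T0 reads 6
#7 T0 CAS(6→7) writes; counter now 7
#8 T2 CAS(6→7) fails; counter now 7
#9 T2 reads 7
#10 T2 CAS(7→8) writes; counter now 8
Log disagrees first at step 4.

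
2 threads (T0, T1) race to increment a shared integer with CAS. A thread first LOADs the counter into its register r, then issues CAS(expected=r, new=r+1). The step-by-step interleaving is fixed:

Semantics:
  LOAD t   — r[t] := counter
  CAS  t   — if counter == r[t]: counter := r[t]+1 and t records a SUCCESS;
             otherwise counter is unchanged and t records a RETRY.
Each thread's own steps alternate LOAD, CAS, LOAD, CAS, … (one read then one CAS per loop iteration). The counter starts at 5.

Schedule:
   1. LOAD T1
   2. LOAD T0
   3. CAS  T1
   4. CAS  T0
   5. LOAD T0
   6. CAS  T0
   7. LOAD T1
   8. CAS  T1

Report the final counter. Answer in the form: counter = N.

counter = 8

1. LOAD T1 → mem=5 r[T1]=5 [LOAD]
2. LOAD T0 → mem=5 r[T0]=5 [LOAD]
3. CAS T1 → mem=6 r[T1]=5 [OK]
4. CAS T0 → mem=6 r[T0]=5 [RETRY]
5. LOAD T0 → mem=6 r[T0]=6 [LOAD]
6. CAS T0 → mem=7 r[T0]=6 [OK]
7. LOAD T1 → mem=7 r[T1]=7 [LOAD]
8. CAS T1 → mem=8 r[T1]=7 [OK]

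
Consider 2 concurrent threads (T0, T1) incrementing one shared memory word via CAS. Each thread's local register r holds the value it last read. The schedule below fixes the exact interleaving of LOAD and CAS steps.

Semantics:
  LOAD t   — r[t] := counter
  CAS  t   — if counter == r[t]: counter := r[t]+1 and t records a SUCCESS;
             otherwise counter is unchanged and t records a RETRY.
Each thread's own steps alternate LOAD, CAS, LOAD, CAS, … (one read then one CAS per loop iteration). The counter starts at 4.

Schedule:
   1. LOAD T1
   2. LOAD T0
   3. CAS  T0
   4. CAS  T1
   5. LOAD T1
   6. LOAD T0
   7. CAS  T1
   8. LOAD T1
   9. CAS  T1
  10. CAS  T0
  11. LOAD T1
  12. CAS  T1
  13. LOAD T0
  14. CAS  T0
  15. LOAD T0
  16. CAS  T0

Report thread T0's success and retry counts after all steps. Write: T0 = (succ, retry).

T0 = (3, 1)

#1 T1 reads 4
#2 T0 reads 4
#3 T0 CAS(4→5) writes; counter now 5
#4 T1 CAS(4→5) fails; counter now 5
#5 T1 reads 5
#6 T0 reads 5
#7 T1 CAS(5→6) writes; counter now 6
#8 T1 reads 6
#9 T1 CAS(6→7) writes; counter now 7
#10 T0 CAS(5→6) fails; counter now 7
#11 T1 reads 7
#12 T1 CAS(7→8) writes; counter now 8
#13 T0 reads 8
#14 T0 CAS(8→9) writes; counter now 9
#15 T0 reads 9
#16 T0 CAS(9→10) writes; counter now 10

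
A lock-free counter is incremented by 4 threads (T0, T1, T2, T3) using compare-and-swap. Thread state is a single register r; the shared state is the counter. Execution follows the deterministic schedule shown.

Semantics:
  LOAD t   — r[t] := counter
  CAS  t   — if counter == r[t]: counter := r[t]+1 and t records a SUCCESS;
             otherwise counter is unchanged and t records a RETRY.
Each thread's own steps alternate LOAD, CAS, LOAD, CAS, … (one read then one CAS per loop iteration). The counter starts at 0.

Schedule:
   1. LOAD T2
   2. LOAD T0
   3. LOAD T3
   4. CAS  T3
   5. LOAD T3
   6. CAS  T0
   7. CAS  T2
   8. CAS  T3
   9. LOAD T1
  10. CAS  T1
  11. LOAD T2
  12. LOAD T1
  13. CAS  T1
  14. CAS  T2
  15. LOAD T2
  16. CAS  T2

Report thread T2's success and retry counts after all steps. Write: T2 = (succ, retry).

T2 = (1, 2)

step 1: T2 LOAD ⇒ load; ctr=0 reg=0
step 2: T0 LOAD ⇒ load; ctr=0 reg=0
step 3: T3 LOAD ⇒ load; ctr=0 reg=0
step 4: T3 CAS ⇒ ok; ctr=1 reg=0
step 5: T3 LOAD ⇒ load; ctr=1 reg=1
step 6: T0 CAS ⇒ retry; ctr=1 reg=0
step 7: T2 CAS ⇒ retry; ctr=1 reg=0
step 8: T3 CAS ⇒ ok; ctr=2 reg=1
step 9: T1 LOAD ⇒ load; ctr=2 reg=2
step 10: T1 CAS ⇒ ok; ctr=3 reg=2
step 11: T2 LOAD ⇒ load; ctr=3 reg=3
step 12: T1 LOAD ⇒ load; ctr=3 reg=3
step 13: T1 CAS ⇒ ok; ctr=4 reg=3
step 14: T2 CAS ⇒ retry; ctr=4 reg=3
step 15: T2 LOAD ⇒ load; ctr=4 reg=4
step 16: T2 CAS ⇒ ok; ctr=5 reg=4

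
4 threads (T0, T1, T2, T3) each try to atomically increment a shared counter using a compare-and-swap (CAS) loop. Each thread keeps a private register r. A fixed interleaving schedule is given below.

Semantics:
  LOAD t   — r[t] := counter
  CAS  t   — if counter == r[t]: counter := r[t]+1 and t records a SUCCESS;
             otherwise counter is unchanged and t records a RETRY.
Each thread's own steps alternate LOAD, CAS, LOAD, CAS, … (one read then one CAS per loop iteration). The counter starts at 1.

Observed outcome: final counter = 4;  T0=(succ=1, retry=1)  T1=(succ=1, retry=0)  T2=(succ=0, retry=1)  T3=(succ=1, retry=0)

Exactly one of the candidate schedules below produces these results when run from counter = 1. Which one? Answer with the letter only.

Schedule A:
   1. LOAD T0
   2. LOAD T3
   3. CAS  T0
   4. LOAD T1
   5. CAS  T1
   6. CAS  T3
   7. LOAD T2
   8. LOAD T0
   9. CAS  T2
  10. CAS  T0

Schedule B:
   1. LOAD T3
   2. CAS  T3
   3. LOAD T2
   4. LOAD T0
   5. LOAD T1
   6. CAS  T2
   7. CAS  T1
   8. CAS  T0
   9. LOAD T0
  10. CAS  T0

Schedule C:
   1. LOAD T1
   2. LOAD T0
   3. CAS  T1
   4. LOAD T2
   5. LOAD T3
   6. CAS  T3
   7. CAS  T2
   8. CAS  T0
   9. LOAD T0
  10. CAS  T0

Simulating candidate C:
   1) LOAD T1:  M=1  r_T1=1
   2) LOAD T0:  M=1  r_T0=1
   3) CAS  T1:  M=2  r_T1=1 ✓
   4) LOAD T2:  M=2  r_T2=2
   5) LOAD T3:  M=2  r_T3=2
   6) CAS  T3:  M=3  r_T3=2 ✓
   7) CAS  T2:  M=3  r_T2=2 ✗
   8) CAS  T0:  M=3  r_T0=1 ✗
   9) LOAD T0:  M=3  r_T0=3
  10) CAS  T0:  M=4  r_T0=3 ✓

C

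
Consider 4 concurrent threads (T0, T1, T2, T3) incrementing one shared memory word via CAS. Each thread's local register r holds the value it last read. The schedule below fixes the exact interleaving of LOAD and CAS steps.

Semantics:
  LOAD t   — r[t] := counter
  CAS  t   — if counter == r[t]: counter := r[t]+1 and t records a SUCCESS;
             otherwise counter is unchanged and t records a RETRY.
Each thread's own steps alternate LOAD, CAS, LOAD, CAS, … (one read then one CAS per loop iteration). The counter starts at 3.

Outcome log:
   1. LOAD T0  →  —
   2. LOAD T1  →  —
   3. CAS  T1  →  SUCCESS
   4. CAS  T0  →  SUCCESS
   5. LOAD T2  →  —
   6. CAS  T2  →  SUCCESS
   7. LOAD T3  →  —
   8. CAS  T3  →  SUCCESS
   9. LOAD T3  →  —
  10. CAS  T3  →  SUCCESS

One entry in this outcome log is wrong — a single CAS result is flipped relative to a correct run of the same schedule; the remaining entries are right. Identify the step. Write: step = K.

Reference trace:
T0 LOAD — after: cnt=3, r=3 — load
T1 LOAD — after: cnt=3, r=3 — load
T1 CAS — after: cnt=4, r=3 — ok
T0 CAS — after: cnt=4, r=3 — retry
T2 LOAD — after: cnt=4, r=4 — load
T2 CAS — after: cnt=5, r=4 — ok
T3 LOAD — after: cnt=5, r=5 — load
T3 CAS — after: cnt=6, r=5 — ok
T3 LOAD — after: cnt=6, r=6 — load
T3 CAS — after: cnt=7, r=6 — ok
Flip is step 4.

step = 4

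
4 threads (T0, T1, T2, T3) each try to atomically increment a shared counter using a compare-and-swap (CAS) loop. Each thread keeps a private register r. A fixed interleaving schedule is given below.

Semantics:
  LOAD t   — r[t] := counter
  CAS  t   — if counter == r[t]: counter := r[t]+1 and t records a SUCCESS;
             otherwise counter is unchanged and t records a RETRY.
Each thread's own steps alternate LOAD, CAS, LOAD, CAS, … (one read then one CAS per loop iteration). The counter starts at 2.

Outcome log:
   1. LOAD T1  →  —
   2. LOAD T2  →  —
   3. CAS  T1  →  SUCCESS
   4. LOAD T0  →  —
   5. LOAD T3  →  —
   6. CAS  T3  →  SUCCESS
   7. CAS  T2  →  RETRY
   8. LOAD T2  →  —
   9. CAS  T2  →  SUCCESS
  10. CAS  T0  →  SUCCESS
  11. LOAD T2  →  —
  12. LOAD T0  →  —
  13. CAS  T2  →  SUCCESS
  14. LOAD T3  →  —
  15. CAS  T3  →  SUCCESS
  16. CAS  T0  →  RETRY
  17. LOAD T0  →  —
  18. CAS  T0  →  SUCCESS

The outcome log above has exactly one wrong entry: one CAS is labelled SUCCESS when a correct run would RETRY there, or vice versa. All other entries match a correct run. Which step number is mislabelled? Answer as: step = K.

Re-executing:
#1 T1 reads 2
#2 T2 reads 2
#3 T1 CAS(2→3) writes; counter now 3
#4 T0 reads 3
#5 T3 reads 3
#6 T3 CAS(3→4) writes; counter now 4
#7 T2 CAS(2→3) fails; counter now 4
#8 T2 reads 4
#9 T2 CAS(4→5) writes; counter now 5
#10 T0 CAS(3→4) fails; counter now 5
#11 T2 reads 5
#12 T0 reads 5
#13 T2 CAS(5→6) writes; counter now 6
#14 T3 reads 6
#15 T3 CAS(6→7) writes; counter now 7
#16 T0 CAS(5→6) fails; counter now 7
#17 T0 reads 7
#18 T0 CAS(7→8) writes; counter now 8
Flip is step 10.

step = 10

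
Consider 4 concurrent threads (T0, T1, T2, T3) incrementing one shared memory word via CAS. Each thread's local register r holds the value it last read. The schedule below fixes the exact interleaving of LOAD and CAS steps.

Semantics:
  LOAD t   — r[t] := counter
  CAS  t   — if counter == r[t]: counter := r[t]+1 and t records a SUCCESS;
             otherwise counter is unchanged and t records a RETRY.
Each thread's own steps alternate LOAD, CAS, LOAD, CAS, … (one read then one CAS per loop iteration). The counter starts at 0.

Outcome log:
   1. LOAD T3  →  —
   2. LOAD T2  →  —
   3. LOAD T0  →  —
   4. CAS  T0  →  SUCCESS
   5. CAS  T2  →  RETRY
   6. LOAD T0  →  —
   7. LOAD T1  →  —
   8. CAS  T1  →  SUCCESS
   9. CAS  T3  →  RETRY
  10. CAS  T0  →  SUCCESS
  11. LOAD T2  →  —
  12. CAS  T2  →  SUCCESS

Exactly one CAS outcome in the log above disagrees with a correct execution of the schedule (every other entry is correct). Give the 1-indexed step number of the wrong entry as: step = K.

Reference trace:
1. LOAD T3 → mem=0 r[T3]=0 [LOAD]
2. LOAD T2 → mem=0 r[T2]=0 [LOAD]
3. LOAD T0 → mem=0 r[T0]=0 [LOAD]
4. CAS T0 → mem=1 r[T0]=0 [OK]
5. CAS T2 → mem=1 r[T2]=0 [RETRY]
6. LOAD T0 → mem=1 r[T0]=1 [LOAD]
7. LOAD T1 → mem=1 r[T1]=1 [LOAD]
8. CAS T1 → mem=2 r[T1]=1 [OK]
9. CAS T3 → mem=2 r[T3]=0 [RETRY]
10. CAS T0 → mem=2 r[T0]=1 [RETRY]
11. LOAD T2 → mem=2 r[T2]=2 [LOAD]
12. CAS T2 → mem=3 r[T2]=2 [OK]
Flip is step 10.

step = 10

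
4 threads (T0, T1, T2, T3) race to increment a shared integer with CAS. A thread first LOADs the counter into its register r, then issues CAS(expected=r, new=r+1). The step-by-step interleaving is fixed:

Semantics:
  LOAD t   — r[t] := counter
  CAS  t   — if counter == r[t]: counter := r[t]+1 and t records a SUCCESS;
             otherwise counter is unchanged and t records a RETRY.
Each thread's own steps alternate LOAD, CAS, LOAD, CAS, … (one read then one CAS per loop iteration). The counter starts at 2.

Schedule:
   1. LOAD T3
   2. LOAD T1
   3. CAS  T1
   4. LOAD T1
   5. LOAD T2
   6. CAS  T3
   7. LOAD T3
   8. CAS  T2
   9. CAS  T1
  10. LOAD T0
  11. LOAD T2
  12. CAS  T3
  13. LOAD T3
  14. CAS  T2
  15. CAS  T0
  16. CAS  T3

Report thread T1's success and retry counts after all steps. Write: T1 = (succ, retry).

T1 = (1, 1)

step 1: T3 LOAD ⇒ load; ctr=2 reg=2
step 2: T1 LOAD ⇒ load; ctr=2 reg=2
step 3: T1 CAS ⇒ ok; ctr=3 reg=2
step 4: T1 LOAD ⇒ load; ctr=3 reg=3
step 5: T2 LOAD ⇒ load; ctr=3 reg=3
step 6: T3 CAS ⇒ retry; ctr=3 reg=2
step 7: T3 LOAD ⇒ load; ctr=3 reg=3
step 8: T2 CAS ⇒ ok; ctr=4 reg=3
step 9: T1 CAS ⇒ retry; ctr=4 reg=3
step 10: T0 LOAD ⇒ load; ctr=4 reg=4
step 11: T2 LOAD ⇒ load; ctr=4 reg=4
step 12: T3 CAS ⇒ retry; ctr=4 reg=3
step 13: T3 LOAD ⇒ load; ctr=4 reg=4
step 14: T2 CAS ⇒ ok; ctr=5 reg=4
step 15: T0 CAS ⇒ retry; ctr=5 reg=4
step 16: T3 CAS ⇒ retry; ctr=5 reg=4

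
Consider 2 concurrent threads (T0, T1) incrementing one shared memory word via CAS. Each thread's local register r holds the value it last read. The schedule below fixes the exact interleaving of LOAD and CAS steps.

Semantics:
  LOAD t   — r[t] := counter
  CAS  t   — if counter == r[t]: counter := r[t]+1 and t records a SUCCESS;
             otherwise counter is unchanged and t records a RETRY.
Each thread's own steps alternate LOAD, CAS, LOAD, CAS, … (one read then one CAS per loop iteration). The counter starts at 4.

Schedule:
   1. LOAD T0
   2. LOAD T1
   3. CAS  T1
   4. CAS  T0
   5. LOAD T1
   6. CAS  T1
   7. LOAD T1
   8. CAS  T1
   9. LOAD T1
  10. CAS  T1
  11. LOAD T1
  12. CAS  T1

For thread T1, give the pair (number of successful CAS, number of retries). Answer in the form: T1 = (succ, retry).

T1 = (5, 0)

[1] T0.load  rd  (counter 4, T0.r 4)
[2] T1.load  rd  (counter 4, T1.r 4)
[3] T1.cas  hit  (counter 5, T1.r 4)
[4] T0.cas  miss  (counter 5, T0.r 4)
[5] T1.load  rd  (counter 5, T1.r 5)
[6] T1.cas  hit  (counter 6, T1.r 5)
[7] T1.load  rd  (counter 6, T1.r 6)
[8] T1.cas  hit  (counter 7, T1.r 6)
[9] T1.load  rd  (counter 7, T1.r 7)
[10] T1.cas  hit  (counter 8, T1.r 7)
[11] T1.load  rd  (counter 8, T1.r 8)
[12] T1.cas  hit  (counter 9, T1.r 8)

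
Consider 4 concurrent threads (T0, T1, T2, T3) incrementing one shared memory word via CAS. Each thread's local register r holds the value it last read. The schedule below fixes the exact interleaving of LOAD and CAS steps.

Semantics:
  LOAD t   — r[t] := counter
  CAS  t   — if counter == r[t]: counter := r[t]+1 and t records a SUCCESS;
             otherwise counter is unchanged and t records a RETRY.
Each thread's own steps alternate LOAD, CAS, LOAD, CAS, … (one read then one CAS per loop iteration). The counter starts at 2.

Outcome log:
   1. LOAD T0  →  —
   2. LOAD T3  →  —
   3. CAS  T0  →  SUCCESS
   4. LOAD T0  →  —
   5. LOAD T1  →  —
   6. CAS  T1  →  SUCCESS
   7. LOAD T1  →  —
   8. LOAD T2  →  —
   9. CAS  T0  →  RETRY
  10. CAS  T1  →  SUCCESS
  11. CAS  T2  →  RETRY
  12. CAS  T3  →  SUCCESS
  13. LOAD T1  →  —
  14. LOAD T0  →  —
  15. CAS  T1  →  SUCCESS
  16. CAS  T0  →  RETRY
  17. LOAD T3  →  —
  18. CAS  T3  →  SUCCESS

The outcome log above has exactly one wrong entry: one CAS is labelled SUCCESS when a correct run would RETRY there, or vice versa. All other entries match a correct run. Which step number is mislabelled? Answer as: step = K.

step = 12

Re-executing:
#1 T0 reads 2
#2 T3 reads 2
#3 T0 CAS(2→3) writes; counter now 3
#4 T0 reads 3
#5 T1 reads 3
#6 T1 CAS(3→4) writes; counter now 4
#7 T1 reads 4
#8 T2 reads 4
#9 T0 CAS(3→4) fails; counter now 4
#10 T1 CAS(4→5) writes; counter now 5
#11 T2 CAS(4→5) fails; counter now 5
#12 T3 CAS(2→3) fails; counter now 5
#13 T1 reads 5
#14 T0 reads 5
#15 T1 CAS(5→6) writes; counter now 6
#16 T0 CAS(5→6) fails; counter now 6
#17 T3 reads 6
#18 T3 CAS(6→7) writes; counter now 7
Log disagrees first at step 12.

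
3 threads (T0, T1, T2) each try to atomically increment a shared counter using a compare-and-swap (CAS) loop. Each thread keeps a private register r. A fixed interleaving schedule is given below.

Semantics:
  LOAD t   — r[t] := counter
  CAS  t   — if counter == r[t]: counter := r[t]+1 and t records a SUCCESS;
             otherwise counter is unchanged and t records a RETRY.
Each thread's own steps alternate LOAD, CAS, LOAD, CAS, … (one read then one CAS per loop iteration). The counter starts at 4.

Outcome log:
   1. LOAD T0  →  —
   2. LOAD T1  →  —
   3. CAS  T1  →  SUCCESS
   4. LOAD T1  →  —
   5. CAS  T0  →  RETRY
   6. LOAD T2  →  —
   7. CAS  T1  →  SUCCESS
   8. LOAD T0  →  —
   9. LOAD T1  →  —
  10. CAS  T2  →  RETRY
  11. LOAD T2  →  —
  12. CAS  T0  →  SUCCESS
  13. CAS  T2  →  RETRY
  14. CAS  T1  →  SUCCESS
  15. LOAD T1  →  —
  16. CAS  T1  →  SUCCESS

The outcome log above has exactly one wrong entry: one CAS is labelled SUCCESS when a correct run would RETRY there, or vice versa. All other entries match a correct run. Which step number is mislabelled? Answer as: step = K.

Re-executing:
   1) LOAD T0:  M=4  r_T0=4
   2) LOAD T1:  M=4  r_T1=4
   3) CAS  T1:  M=5  r_T1=4 ✓
   4) LOAD T1:  M=5  r_T1=5
   5) CAS  T0:  M=5  r_T0=4 ✗
   6) LOAD T2:  M=5  r_T2=5
   7) CAS  T1:  M=6  r_T1=5 ✓
   8) LOAD T0:  M=6  r_T0=6
   9) LOAD T1:  M=6  r_T1=6
  10) CAS  T2:  M=6  r_T2=5 ✗
  11) LOAD T2:  M=6  r_T2=6
  12) CAS  T0:  M=7  r_T0=6 ✓
  13) CAS  T2:  M=7  r_T2=6 ✗
  14) CAS  T1:  M=7  r_T1=6 ✗
  15) LOAD T1:  M=7  r_T1=7
  16) CAS  T1:  M=8  r_T1=7 ✓
Log disagrees first at step 14.

step = 14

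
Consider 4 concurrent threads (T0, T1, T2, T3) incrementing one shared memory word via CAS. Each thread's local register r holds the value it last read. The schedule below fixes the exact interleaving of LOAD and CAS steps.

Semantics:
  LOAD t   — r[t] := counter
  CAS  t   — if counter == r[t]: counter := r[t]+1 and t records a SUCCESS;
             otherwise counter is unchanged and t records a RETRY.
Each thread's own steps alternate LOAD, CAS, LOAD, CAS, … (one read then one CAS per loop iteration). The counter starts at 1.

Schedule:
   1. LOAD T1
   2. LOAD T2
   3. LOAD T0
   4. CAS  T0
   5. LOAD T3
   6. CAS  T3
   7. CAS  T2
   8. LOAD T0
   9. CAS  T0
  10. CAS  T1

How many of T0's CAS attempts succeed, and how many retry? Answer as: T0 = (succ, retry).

T1 LOAD — after: cnt=1, r=1 — load
T2 LOAD — after: cnt=1, r=1 — load
T0 LOAD — after: cnt=1, r=1 — load
T0 CAS — after: cnt=2, r=1 — ok
T3 LOAD — after: cnt=2, r=2 — load
T3 CAS — after: cnt=3, r=2 — ok
T2 CAS — after: cnt=3, r=1 — retry
T0 LOAD — after: cnt=3, r=3 — load
T0 CAS — after: cnt=4, r=3 — ok
T1 CAS — after: cnt=4, r=1 — retry

T0 = (2, 0)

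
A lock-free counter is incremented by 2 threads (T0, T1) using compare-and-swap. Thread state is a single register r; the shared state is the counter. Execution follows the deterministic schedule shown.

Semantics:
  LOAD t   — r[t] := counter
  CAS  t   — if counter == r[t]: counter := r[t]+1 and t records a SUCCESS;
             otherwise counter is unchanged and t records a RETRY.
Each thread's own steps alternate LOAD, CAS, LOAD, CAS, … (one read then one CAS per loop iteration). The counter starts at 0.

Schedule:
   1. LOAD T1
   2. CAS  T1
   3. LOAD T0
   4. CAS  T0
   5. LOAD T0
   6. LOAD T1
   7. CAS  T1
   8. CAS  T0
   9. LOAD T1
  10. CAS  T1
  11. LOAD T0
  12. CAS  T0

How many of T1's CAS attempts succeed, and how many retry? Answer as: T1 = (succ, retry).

1. LOAD T1 → mem=0 r[T1]=0 [LOAD]
2. CAS T1 → mem=1 r[T1]=0 [OK]
3. LOAD T0 → mem=1 r[T0]=1 [LOAD]
4. CAS T0 → mem=2 r[T0]=1 [OK]
5. LOAD T0 → mem=2 r[T0]=2 [LOAD]
6. LOAD T1 → mem=2 r[T1]=2 [LOAD]
7. CAS T1 → mem=3 r[T1]=2 [OK]
8. CAS T0 → mem=3 r[T0]=2 [RETRY]
9. LOAD T1 → mem=3 r[T1]=3 [LOAD]
10. CAS T1 → mem=4 r[T1]=3 [OK]
11. LOAD T0 → mem=4 r[T0]=4 [LOAD]
12. CAS T0 → mem=5 r[T0]=4 [OK]

T1 = (3, 0)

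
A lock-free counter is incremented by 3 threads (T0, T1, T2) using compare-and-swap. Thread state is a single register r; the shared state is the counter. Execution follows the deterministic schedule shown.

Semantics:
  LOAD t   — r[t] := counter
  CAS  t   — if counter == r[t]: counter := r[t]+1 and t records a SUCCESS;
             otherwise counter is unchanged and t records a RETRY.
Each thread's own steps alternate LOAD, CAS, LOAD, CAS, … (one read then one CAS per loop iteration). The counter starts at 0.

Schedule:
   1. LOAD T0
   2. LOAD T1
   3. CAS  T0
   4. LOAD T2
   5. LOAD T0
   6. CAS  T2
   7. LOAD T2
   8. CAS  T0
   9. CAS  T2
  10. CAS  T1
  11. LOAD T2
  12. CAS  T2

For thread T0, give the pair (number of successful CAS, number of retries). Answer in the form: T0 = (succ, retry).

T0 = (1, 1)

step 1: T0 LOAD ⇒ load; ctr=0 reg=0
step 2: T1 LOAD ⇒ load; ctr=0 reg=0
step 3: T0 CAS ⇒ ok; ctr=1 reg=0
step 4: T2 LOAD ⇒ load; ctr=1 reg=1
step 5: T0 LOAD ⇒ load; ctr=1 reg=1
step 6: T2 CAS ⇒ ok; ctr=2 reg=1
step 7: T2 LOAD ⇒ load; ctr=2 reg=2
step 8: T0 CAS ⇒ retry; ctr=2 reg=1
step 9: T2 CAS ⇒ ok; ctr=3 reg=2
step 10: T1 CAS ⇒ retry; ctr=3 reg=0
step 11: T2 LOAD ⇒ load; ctr=3 reg=3
step 12: T2 CAS ⇒ ok; ctr=4 reg=3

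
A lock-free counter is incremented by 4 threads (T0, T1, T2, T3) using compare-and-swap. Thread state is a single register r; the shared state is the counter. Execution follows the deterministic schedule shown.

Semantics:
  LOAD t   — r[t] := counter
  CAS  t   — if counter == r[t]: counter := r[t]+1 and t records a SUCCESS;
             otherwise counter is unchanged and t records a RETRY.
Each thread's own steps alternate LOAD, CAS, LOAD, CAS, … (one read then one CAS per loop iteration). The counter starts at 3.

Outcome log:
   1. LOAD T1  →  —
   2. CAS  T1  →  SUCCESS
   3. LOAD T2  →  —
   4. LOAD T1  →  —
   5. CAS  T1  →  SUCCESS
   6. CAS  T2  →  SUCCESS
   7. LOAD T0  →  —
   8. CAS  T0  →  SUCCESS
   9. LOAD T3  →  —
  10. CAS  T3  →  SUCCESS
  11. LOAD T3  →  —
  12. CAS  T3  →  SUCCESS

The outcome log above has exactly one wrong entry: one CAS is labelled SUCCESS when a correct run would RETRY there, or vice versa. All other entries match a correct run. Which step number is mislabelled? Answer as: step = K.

Re-executing:
step 1: T1 LOAD ⇒ load; ctr=3 reg=3
step 2: T1 CAS ⇒ ok; ctr=4 reg=3
step 3: T2 LOAD ⇒ load; ctr=4 reg=4
step 4: T1 LOAD ⇒ load; ctr=4 reg=4
step 5: T1 CAS ⇒ ok; ctr=5 reg=4
step 6: T2 CAS ⇒ retry; ctr=5 reg=4
step 7: T0 LOAD ⇒ load; ctr=5 reg=5
step 8: T0 CAS ⇒ ok; ctr=6 reg=5
step 9: T3 LOAD ⇒ load; ctr=6 reg=6
step 10: T3 CAS ⇒ ok; ctr=7 reg=6
step 11: T3 LOAD ⇒ load; ctr=7 reg=7
step 12: T3 CAS ⇒ ok; ctr=8 reg=7
Mismatch at 6.

step = 6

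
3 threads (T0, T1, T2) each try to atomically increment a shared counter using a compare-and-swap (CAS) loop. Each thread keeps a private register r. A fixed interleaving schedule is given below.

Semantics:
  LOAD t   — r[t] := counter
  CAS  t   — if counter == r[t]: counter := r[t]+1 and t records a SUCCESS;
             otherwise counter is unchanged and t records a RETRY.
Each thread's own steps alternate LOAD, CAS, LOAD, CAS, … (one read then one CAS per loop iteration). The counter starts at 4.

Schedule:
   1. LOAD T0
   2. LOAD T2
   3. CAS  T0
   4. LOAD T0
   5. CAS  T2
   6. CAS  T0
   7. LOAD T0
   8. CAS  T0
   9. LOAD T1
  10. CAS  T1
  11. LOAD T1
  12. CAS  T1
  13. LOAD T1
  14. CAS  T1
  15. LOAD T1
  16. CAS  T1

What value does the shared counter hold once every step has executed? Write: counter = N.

counter = 11

[1] T0.load  rd  (counter 4, T0.r 4)
[2] T2.load  rd  (counter 4, T2.r 4)
[3] T0.cas  hit  (counter 5, T0.r 4)
[4] T0.load  rd  (counter 5, T0.r 5)
[5] T2.cas  miss  (counter 5, T2.r 4)
[6] T0.cas  hit  (counter 6, T0.r 5)
[7] T0.load  rd  (counter 6, T0.r 6)
[8] T0.cas  hit  (counter 7, T0.r 6)
[9] T1.load  rd  (counter 7, T1.r 7)
[10] T1.cas  hit  (counter 8, T1.r 7)
[11] T1.load  rd  (counter 8, T1.r 8)
[12] T1.cas  hit  (counter 9, T1.r 8)
[13] T1.load  rd  (counter 9, T1.r 9)
[14] T1.cas  hit  (counter 10, T1.r 9)
[15] T1.load  rd  (counter 10, T1.r 10)
[16] T1.cas  hit  (counter 11, T1.r 10)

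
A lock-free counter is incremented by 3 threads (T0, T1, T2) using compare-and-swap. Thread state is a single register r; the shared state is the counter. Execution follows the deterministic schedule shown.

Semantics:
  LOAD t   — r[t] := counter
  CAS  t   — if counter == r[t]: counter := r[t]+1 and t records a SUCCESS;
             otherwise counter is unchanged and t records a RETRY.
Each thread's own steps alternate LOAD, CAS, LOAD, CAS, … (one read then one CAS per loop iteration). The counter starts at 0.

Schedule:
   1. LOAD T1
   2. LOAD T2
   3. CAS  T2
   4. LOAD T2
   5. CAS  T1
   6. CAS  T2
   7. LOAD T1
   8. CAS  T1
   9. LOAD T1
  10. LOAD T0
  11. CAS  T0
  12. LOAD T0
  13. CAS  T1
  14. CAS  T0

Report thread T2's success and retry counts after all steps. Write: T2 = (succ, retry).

   1) LOAD T1:  M=0  r_T1=0
   2) LOAD T2:  M=0  r_T2=0
   3) CAS  T2:  M=1  r_T2=0 ✓
   4) LOAD T2:  M=1  r_T2=1
   5) CAS  T1:  M=1  r_T1=0 ✗
   6) CAS  T2:  M=2  r_T2=1 ✓
   7) LOAD T1:  M=2  r_T1=2
   8) CAS  T1:  M=3  r_T1=2 ✓
   9) LOAD T1:  M=3  r_T1=3
  10) LOAD T0:  M=3  r_T0=3
  11) CAS  T0:  M=4  r_T0=3 ✓
  12) LOAD T0:  M=4  r_T0=4
  13) CAS  T1:  M=4  r_T1=3 ✗
  14) CAS  T0:  M=5  r_T0=4 ✓

T2 = (2, 0)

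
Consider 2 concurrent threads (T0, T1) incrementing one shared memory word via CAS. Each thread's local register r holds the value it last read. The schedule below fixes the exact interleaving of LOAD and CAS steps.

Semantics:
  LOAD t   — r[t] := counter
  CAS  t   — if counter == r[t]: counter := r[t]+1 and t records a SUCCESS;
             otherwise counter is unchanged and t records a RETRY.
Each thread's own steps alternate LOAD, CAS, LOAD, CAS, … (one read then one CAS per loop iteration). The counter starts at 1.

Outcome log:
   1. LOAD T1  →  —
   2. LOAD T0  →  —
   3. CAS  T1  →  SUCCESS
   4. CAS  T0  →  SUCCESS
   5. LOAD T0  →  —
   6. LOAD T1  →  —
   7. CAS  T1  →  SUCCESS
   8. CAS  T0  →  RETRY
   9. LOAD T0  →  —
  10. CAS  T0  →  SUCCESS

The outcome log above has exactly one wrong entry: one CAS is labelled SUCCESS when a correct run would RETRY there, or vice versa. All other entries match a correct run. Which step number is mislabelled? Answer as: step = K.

step = 4

Reference trace:
   1) LOAD T1:  M=1  r_T1=1
   2) LOAD T0:  M=1  r_T0=1
   3) CAS  T1:  M=2  r_T1=1 ✓
   4) CAS  T0:  M=2  r_T0=1 ✗
   5) LOAD T0:  M=2  r_T0=2
   6) LOAD T1:  M=2  r_T1=2
   7) CAS  T1:  M=3  r_T1=2 ✓
   8) CAS  T0:  M=3  r_T0=2 ✗
   9) LOAD T0:  M=3  r_T0=3
  10) CAS  T0:  M=4  r_T0=3 ✓
Flip is step 4.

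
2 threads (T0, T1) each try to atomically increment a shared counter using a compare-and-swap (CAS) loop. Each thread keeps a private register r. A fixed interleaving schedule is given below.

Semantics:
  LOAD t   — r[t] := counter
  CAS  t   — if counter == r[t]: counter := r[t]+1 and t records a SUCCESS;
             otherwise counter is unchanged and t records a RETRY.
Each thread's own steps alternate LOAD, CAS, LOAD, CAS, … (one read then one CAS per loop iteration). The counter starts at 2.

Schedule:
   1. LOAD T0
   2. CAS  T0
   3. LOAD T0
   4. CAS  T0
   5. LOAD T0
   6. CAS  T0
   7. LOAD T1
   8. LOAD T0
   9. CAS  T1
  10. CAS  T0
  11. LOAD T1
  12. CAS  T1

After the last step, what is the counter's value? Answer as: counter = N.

counter = 7

1. LOAD T0 → mem=2 r[T0]=2 [LOAD]
2. CAS T0 → mem=3 r[T0]=2 [OK]
3. LOAD T0 → mem=3 r[T0]=3 [LOAD]
4. CAS T0 → mem=4 r[T0]=3 [OK]
5. LOAD T0 → mem=4 r[T0]=4 [LOAD]
6. CAS T0 → mem=5 r[T0]=4 [OK]
7. LOAD T1 → mem=5 r[T1]=5 [LOAD]
8. LOAD T0 → mem=5 r[T0]=5 [LOAD]
9. CAS T1 → mem=6 r[T1]=5 [OK]
10. CAS T0 → mem=6 r[T0]=5 [RETRY]
11. LOAD T1 → mem=6 r[T1]=6 [LOAD]
12. CAS T1 → mem=7 r[T1]=6 [OK]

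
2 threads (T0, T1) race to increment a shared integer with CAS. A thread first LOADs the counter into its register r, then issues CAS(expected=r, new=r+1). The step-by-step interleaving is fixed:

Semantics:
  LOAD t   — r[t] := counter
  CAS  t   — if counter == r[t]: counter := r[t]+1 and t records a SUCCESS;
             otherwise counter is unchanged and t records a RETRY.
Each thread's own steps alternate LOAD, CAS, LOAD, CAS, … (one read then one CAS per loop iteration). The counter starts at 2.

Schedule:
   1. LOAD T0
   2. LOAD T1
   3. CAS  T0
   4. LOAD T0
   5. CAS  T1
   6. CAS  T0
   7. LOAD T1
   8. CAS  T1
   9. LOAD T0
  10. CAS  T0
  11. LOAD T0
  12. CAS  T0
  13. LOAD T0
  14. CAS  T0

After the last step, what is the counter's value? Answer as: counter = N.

counter = 8

step 1: T0 LOAD ⇒ load; ctr=2 reg=2
step 2: T1 LOAD ⇒ load; ctr=2 reg=2
step 3: T0 CAS ⇒ ok; ctr=3 reg=2
step 4: T0 LOAD ⇒ load; ctr=3 reg=3
step 5: T1 CAS ⇒ retry; ctr=3 reg=2
step 6: T0 CAS ⇒ ok; ctr=4 reg=3
step 7: T1 LOAD ⇒ load; ctr=4 reg=4
step 8: T1 CAS ⇒ ok; ctr=5 reg=4
step 9: T0 LOAD ⇒ load; ctr=5 reg=5
step 10: T0 CAS ⇒ ok; ctr=6 reg=5
step 11: T0 LOAD ⇒ load; ctr=6 reg=6
step 12: T0 CAS ⇒ ok; ctr=7 reg=6
step 13: T0 LOAD ⇒ load; ctr=7 reg=7
step 14: T0 CAS ⇒ ok; ctr=8 reg=7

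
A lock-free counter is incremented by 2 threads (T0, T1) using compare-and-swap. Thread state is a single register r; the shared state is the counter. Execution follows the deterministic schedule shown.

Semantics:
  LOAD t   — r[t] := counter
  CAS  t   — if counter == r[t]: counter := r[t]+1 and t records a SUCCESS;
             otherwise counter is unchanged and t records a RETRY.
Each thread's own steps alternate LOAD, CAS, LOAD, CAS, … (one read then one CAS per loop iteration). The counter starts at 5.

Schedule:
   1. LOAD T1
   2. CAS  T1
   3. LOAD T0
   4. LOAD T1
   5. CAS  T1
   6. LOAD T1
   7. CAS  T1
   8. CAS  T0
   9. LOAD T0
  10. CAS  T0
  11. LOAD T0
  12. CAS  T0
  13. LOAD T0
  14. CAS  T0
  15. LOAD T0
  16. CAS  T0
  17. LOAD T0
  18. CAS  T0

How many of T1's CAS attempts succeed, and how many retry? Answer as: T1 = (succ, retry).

T1 = (3, 0)

1. LOAD T1 → mem=5 r[T1]=5 [LOAD]
2. CAS T1 → mem=6 r[T1]=5 [OK]
3. LOAD T0 → mem=6 r[T0]=6 [LOAD]
4. LOAD T1 → mem=6 r[T1]=6 [LOAD]
5. CAS T1 → mem=7 r[T1]=6 [OK]
6. LOAD T1 → mem=7 r[T1]=7 [LOAD]
7. CAS T1 → mem=8 r[T1]=7 [OK]
8. CAS T0 → mem=8 r[T0]=6 [RETRY]
9. LOAD T0 → mem=8 r[T0]=8 [LOAD]
10. CAS T0 → mem=9 r[T0]=8 [OK]
11. LOAD T0 → mem=9 r[T0]=9 [LOAD]
12. CAS T0 → mem=10 r[T0]=9 [OK]
13. LOAD T0 → mem=10 r[T0]=10 [LOAD]
14. CAS T0 → mem=11 r[T0]=10 [OK]
15. LOAD T0 → mem=11 r[T0]=11 [LOAD]
16. CAS T0 → mem=12 r[T0]=11 [OK]
17. LOAD T0 → mem=12 r[T0]=12 [LOAD]
18. CAS T0 → mem=13 r[T0]=12 [OK]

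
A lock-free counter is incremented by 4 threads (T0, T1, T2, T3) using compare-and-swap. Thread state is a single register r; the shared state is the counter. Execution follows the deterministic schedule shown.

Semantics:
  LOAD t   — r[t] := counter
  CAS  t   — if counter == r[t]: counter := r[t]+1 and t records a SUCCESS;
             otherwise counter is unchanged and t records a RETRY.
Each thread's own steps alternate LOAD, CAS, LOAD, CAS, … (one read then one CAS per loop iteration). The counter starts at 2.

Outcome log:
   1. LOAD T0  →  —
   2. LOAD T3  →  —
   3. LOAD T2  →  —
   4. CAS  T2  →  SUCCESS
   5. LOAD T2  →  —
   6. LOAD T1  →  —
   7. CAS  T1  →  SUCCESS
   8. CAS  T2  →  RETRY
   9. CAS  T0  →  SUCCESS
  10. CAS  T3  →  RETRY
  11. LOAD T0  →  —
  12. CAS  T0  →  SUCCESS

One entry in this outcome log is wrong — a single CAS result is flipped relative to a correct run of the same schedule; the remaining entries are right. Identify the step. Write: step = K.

Reference trace:
#1 T0 reads 2
#2 T3 reads 2
#3 T2 reads 2
#4 T2 CAS(2→3) writes; counter now 3
#5 T2 reads 3
#6 T1 reads 3
#7 T1 CAS(3→4) writes; counter now 4
#8 T2 CAS(3→4) fails; counter now 4
#9 T0 CAS(2→3) fails; counter now 4
#10 T3 CAS(2→3) fails; counter now 4
#11 T0 reads 4
#12 T0 CAS(4→5) writes; counter now 5
Log disagrees first at step 9.

step = 9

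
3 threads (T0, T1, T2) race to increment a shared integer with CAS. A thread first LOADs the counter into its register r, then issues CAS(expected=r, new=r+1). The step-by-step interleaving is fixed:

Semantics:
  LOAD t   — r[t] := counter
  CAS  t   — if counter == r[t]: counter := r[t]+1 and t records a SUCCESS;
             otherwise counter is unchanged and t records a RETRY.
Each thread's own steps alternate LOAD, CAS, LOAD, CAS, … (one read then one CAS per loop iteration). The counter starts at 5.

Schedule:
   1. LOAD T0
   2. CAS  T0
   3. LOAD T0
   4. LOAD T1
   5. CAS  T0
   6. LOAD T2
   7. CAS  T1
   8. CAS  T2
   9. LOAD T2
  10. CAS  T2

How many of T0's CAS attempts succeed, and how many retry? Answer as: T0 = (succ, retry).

T0 = (2, 0)

step 1: T0 LOAD ⇒ load; ctr=5 reg=5
step 2: T0 CAS ⇒ ok; ctr=6 reg=5
step 3: T0 LOAD ⇒ load; ctr=6 reg=6
step 4: T1 LOAD ⇒ load; ctr=6 reg=6
step 5: T0 CAS ⇒ ok; ctr=7 reg=6
step 6: T2 LOAD ⇒ load; ctr=7 reg=7
step 7: T1 CAS ⇒ retry; ctr=7 reg=6
step 8: T2 CAS ⇒ ok; ctr=8 reg=7
step 9: T2 LOAD ⇒ load; ctr=8 reg=8
step 10: T2 CAS ⇒ ok; ctr=9 reg=8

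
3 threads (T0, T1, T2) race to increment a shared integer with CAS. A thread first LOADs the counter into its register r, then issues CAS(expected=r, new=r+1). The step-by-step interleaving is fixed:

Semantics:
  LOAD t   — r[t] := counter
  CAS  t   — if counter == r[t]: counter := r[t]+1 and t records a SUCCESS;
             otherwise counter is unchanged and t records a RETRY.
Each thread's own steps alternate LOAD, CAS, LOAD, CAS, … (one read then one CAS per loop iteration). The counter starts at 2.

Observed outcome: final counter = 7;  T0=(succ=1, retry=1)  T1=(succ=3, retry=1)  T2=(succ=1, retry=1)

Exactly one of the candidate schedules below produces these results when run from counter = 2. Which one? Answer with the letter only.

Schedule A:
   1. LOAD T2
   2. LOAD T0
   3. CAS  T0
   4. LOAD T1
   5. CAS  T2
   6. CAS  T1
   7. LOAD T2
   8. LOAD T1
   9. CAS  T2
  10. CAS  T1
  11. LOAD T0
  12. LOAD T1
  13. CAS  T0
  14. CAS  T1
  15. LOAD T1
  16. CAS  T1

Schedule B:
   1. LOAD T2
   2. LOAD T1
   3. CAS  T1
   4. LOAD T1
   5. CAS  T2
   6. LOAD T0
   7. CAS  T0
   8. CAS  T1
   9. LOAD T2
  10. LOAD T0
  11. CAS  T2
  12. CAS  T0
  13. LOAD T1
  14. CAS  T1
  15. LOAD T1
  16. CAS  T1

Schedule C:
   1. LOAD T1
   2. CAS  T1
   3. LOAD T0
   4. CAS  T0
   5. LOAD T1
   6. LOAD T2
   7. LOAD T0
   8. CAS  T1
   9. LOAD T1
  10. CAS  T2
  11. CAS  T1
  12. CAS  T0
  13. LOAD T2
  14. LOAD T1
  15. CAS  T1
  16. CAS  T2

Run B:
1. LOAD T2 → mem=2 r[T2]=2 [LOAD]
2. LOAD T1 → mem=2 r[T1]=2 [LOAD]
3. CAS T1 → mem=3 r[T1]=2 [OK]
4. LOAD T1 → mem=3 r[T1]=3 [LOAD]
5. CAS T2 → mem=3 r[T2]=2 [RETRY]
6. LOAD T0 → mem=3 r[T0]=3 [LOAD]
7. CAS T0 → mem=4 r[T0]=3 [OK]
8. CAS T1 → mem=4 r[T1]=3 [RETRY]
9. LOAD T2 → mem=4 r[T2]=4 [LOAD]
10. LOAD T0 → mem=4 r[T0]=4 [LOAD]
11. CAS T2 → mem=5 r[T2]=4 [OK]
12. CAS T0 → mem=5 r[T0]=4 [RETRY]
13. LOAD T1 → mem=5 r[T1]=5 [LOAD]
14. CAS T1 → mem=6 r[T1]=5 [OK]
15. LOAD T1 → mem=6 r[T1]=6 [LOAD]
16. CAS T1 → mem=7 r[T1]=6 [OK]

B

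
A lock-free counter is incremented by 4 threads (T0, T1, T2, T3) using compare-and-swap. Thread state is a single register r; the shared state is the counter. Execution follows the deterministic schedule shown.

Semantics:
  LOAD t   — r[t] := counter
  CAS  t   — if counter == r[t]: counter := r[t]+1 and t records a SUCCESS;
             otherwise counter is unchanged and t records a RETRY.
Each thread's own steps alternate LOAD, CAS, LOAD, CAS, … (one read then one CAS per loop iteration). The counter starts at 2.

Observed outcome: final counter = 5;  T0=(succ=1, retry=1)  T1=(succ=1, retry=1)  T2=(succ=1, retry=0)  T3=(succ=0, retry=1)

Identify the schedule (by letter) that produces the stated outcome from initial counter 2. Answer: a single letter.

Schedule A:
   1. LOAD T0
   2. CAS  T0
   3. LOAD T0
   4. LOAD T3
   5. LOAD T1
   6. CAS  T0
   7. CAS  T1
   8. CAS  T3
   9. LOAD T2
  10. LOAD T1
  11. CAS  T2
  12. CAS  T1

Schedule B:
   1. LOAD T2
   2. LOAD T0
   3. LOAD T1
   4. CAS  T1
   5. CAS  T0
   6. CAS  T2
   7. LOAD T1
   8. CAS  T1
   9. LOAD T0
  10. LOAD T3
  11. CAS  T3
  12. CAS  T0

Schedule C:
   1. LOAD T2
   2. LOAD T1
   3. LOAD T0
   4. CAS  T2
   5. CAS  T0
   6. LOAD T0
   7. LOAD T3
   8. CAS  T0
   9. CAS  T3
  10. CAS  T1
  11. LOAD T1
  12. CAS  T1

Simulating candidate C:
#1 T2 reads 2
#2 T1 reads 2
#3 T0 reads 2
#4 T2 CAS(2→3) writes; counter now 3
#5 T0 CAS(2→3) fails; counter now 3
#6 T0 reads 3
#7 T3 reads 3
#8 T0 CAS(3→4) writes; counter now 4
#9 T3 CAS(3→4) fails; counter now 4
#10 T1 CAS(2→3) fails; counter now 4
#11 T1 reads 4
#12 T1 CAS(4→5) writes; counter now 5

C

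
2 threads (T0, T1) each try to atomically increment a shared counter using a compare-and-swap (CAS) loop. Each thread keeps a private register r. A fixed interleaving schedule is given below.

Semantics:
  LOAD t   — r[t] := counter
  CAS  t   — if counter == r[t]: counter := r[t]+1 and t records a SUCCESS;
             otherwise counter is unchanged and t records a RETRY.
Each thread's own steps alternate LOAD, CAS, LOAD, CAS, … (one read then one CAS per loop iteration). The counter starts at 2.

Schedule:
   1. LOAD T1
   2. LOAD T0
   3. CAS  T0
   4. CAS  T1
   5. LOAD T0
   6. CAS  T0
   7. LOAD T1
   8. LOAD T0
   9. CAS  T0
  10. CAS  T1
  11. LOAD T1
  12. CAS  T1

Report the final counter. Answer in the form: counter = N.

counter = 6

#1 T1 reads 2
#2 T0 reads 2
#3 T0 CAS(2→3) writes; counter now 3
#4 T1 CAS(2→3) fails; counter now 3
#5 T0 reads 3
#6 T0 CAS(3→4) writes; counter now 4
#7 T1 reads 4
#8 T0 reads 4
#9 T0 CAS(4→5) writes; counter now 5
#10 T1 CAS(4→5) fails; counter now 5
#11 T1 reads 5
#12 T1 CAS(5→6) writes; counter now 6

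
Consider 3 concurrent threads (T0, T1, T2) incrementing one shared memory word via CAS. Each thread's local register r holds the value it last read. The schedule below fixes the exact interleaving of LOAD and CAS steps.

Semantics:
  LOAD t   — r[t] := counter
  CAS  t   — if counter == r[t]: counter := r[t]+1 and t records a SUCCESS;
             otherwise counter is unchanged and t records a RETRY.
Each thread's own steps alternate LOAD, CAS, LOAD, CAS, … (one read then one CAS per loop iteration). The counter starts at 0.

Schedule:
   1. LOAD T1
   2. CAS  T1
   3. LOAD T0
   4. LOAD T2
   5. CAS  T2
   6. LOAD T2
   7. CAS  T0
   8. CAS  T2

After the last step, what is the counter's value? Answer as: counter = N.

counter = 3

[1] T1.load  rd  (counter 0, T1.r 0)
[2] T1.cas  hit  (counter 1, T1.r 0)
[3] T0.load  rd  (counter 1, T0.r 1)
[4] T2.load  rd  (counter 1, T2.r 1)
[5] T2.cas  hit  (counter 2, T2.r 1)
[6] T2.load  rd  (counter 2, T2.r 2)
[7] T0.cas  miss  (counter 2, T0.r 1)
[8] T2.cas  hit  (counter 3, T2.r 2)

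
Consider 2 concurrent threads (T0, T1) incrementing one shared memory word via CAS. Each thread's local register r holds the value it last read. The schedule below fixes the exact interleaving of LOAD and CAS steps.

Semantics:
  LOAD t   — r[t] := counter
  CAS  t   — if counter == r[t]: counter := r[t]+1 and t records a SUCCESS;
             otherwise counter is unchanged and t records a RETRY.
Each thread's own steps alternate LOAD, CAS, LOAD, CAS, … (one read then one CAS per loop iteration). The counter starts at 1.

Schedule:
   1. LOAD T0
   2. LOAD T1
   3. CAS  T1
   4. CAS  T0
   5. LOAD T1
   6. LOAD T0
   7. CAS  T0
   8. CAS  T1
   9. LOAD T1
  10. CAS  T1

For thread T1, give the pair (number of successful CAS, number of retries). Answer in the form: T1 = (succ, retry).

#1 T0 reads 1
#2 T1 reads 1
#3 T1 CAS(1→2) writes; counter now 2
#4 T0 CAS(1→2) fails; counter now 2
#5 T1 reads 2
#6 T0 reads 2
#7 T0 CAS(2→3) writes; counter now 3
#8 T1 CAS(2→3) fails; counter now 3
#9 T1 reads 3
#10 T1 CAS(3→4) writes; counter now 4

T1 = (2, 1)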